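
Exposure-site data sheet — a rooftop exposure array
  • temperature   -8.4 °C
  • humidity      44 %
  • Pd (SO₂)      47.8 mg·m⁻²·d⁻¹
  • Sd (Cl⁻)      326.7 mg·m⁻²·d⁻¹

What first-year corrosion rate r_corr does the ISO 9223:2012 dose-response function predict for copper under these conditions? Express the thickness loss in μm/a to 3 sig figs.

r_corr = 0.177 μm/a

copper: temperature factor f = +0.126·(-18.4) = -2.3184
  sulphur-dioxide contribution → 0.01912 μm/a
  chloride contribution → 0.158 μm/a
  total first-year rate 0.1771 μm/a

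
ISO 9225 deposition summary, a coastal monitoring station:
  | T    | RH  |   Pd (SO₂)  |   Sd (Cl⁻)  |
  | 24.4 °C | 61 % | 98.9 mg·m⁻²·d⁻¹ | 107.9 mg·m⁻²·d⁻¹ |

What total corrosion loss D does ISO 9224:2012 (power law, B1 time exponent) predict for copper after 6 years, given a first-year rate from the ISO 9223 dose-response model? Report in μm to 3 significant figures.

D(6) = 4.23 μm

copper: f(T) = -0.080·(T−10) [T>10 °C] = -1.1520
  Pd branch = 0.0053·Pd^0.26·e^(0.059·RH+f) = 0.2022 μm/a
  Sd branch = 0.01025·Sd^0.27·e^(0.036·RH+0.049·T) = 1.078 μm/a
  sum: 0.2022 + 1.078 → r_corr = 1.28 μm/a
Power-law: D(6) = r_corr · 6^0.667
  D(6) = 1.28 × 6^0.667 = 1.28 × 3.304 = 4.229 μm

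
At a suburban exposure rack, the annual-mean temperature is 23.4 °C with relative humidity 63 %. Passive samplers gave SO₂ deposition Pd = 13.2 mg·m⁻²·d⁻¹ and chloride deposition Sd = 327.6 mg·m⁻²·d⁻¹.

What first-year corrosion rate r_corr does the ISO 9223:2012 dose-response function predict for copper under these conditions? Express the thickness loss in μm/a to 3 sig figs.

copper: temperature factor f = -0.080·(13.4) = -1.0720
  sulphur-dioxide contribution → 0.146 μm/a
  chloride contribution → 1.489 μm/a
  total first-year rate 1.635 μm/a

r_corr = 1.63 μm/a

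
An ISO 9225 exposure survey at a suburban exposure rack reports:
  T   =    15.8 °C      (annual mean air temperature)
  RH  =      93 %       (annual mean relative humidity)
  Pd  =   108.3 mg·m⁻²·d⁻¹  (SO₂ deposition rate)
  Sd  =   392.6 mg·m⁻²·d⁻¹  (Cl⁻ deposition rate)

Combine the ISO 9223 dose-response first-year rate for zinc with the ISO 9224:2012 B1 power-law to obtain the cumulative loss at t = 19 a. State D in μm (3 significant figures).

D(19) = 99.5 μm

zinc: f(T) = -0.071·(T−10) [T>10 °C] = -0.4118
  Pd branch = 0.0129·Pd^0.44·e^(0.046·RH+f) = 4.841 μm/a
  Sd branch = 0.0175·Sd^0.57·e^(0.008·RH+0.085·T) = 4.246 μm/a
  sum: 4.841 + 4.246 → r_corr = 9.086 μm/a
Long-term exponent b (ISO 9224 Table 2, B1) = 0.813
  D(19) = 9.086 × 19^0.813 = 9.086 × 10.96 = 99.54 μm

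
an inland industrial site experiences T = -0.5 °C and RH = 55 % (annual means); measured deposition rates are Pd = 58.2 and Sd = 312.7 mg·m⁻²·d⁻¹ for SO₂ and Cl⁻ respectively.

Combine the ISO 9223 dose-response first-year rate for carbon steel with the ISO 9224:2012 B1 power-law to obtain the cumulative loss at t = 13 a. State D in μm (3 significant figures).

carbon steel: f(T) = +0.150·(T−10) [T≤10 °C] = -1.5750
  Pd branch = 1.77·Pd^0.52·e^(0.02·RH+f) = 9.108 μm/a
  Cl⁻ term: 0.102·312.7^0.62·exp(0.033·55+0.04·-0.5) = 21.63
  sum: 9.108 + 21.63 → r_corr = 30.74 μm/a
Power-law: D(13) = r_corr · 13^0.523
  D(13) = 30.74 × 13^0.523 = 30.74 × 3.825 = 117.6 μm

D(13) = 118 μm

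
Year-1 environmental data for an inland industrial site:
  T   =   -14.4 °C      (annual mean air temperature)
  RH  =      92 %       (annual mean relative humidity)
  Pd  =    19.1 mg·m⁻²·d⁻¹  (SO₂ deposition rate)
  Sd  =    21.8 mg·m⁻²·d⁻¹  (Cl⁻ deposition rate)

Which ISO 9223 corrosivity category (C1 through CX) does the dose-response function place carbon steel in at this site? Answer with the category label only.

C2

carbon steel: T≤10 °C ⇒ hinge +0.150·(-14.4−10) = -3.6600
  Pd branch = 1.77·Pd^0.52·e^(0.02·RH+f) = 1.33 μm/a
  Cl⁻ term: 0.102·21.8^0.62·exp(0.033·92+0.04·-14.4) = 8.069
  sum: 1.33 + 8.069 → r_corr = 9.398 μm/a
Category bounds: 1.3…25 μm/a bracket r_corr ⇒ C2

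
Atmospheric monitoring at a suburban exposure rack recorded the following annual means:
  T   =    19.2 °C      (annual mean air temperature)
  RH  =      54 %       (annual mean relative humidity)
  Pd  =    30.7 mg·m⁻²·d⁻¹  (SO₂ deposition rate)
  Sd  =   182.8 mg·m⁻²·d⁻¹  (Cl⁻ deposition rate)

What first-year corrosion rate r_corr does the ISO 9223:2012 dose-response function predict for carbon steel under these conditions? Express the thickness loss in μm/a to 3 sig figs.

r_corr = 51.8 μm/a

carbon steel: f(T) = -0.054·(T−10) [T>10 °C] = -0.4968
  SO₂ term: 1.77·30.7^0.52·exp(0.02·54-0.4968) = 18.82
  Sd branch = 0.102·Sd^0.62·e^(0.033·RH+0.04·T) = 33 μm/a
  sum: 18.82 + 33 → r_corr = 51.81 μm/a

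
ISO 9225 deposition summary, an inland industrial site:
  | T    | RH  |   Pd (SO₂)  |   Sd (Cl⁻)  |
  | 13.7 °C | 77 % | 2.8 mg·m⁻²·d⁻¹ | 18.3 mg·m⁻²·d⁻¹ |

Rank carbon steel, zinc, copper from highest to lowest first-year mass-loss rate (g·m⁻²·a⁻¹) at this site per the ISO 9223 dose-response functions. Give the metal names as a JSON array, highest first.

carbon steel: f(T) = -0.054·(T−10) [T>10 °C] = -0.1998
  SO₂ term: 1.77·2.8^0.52·exp(0.02·77-0.1998) = 11.55
  Cl⁻ term: 0.102·18.3^0.62·exp(0.033·77+0.04·13.7) = 13.58
  r_corr = 11.55 + 13.58 = 25.13 μm/a
  mass loss = 25.13 μm/a × 7.85 g/cm³ = 197.3 g·m⁻²·a⁻¹
zinc: f(T) = -0.071·(T−10) [T>10 °C] = -0.2627
  Pd branch = 0.0129·Pd^0.44·e^(0.046·RH+f) = 0.5389 μm/a
  Sd branch = 0.0175·Sd^0.57·e^(0.008·RH+0.085·T) = 0.5444 μm/a
  sum: 0.5389 + 0.5444 → r_corr = 1.083 μm/a
  mass loss = 1.083 μm/a × 7.14 g/cm³ = 7.735 g·m⁻²·a⁻¹
copper: T>10 °C ⇒ hinge -0.080·(13.7−10) = -0.2960
  SO₂ term: 0.0053·2.8^0.26·exp(0.059·77-0.2960) = 0.4842
  Sd branch = 0.01025·Sd^0.27·e^(0.036·RH+0.049·T) = 0.7031 μm/a
  r_corr = 0.4842 + 0.7031 = 1.187 μm/a
  mass loss = 1.187 μm/a × 8.96 g/cm³ = 10.64 g·m⁻²·a⁻¹
Ordering by g·m⁻²·a⁻¹: carbon steel (197) > copper (10.6) > zinc (7.73)

["carbon steel", "copper", "zinc"]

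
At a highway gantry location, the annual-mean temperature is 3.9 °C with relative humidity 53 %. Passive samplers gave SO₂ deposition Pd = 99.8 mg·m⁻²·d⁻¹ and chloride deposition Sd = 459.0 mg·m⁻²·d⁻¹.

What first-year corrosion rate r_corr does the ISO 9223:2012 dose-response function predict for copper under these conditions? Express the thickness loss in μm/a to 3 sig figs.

copper: T≤10 °C ⇒ hinge +0.126·(3.9−10) = -0.7686
  SO₂ term: 0.0053·99.8^0.26·exp(0.059·53-0.7686) = 0.1855
  Cl⁻ term: 0.01025·459.0^0.27·exp(0.036·53+0.049·3.9) = 0.4376
  r_corr = 0.1855 + 0.4376 = 0.623 μm/a

r_corr = 0.623 μm/a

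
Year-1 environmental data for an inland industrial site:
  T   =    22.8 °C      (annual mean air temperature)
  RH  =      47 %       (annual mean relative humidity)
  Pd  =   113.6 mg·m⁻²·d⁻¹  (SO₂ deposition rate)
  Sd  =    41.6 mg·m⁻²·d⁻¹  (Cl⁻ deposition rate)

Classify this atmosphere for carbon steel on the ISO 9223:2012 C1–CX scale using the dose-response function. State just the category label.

C3

carbon steel: f(T) = -0.054·(T−10) [T>10 °C] = -0.6912
  sulphur-dioxide contribution → 26.6 μm/a
  chloride contribution → 12.08 μm/a
  ⇒ r_corr(carbon steel) = 38.68 μm/a
ISO 9223 Table 2 (carbon steel): 25 < 38.7 ≤ 50 μm/a ⇒ C3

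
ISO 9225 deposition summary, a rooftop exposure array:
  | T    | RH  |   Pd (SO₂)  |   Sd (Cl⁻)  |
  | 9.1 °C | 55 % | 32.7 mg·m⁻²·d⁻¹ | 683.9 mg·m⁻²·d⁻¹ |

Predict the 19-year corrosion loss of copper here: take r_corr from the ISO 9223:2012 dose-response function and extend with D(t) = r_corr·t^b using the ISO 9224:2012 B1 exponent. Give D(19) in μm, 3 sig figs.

copper: temperature factor f = +0.126·(-0.9) = -0.1134
  Pd branch = 0.0053·Pd^0.26·e^(0.059·RH+f) = 0.3007 μm/a
  Cl⁻ term: 0.01025·683.9^0.27·exp(0.036·55+0.049·9.1) = 0.6757
  r_corr = 0.3007 + 0.6757 = 0.9763 μm/a
ISO 9224: D(t) = r_corr · t^b with b = 0.667 (copper, B1)
  D(19) = 0.9763 × 19^0.667 = 0.9763 × 7.127 = 6.959 μm

D(19) = 6.96 μm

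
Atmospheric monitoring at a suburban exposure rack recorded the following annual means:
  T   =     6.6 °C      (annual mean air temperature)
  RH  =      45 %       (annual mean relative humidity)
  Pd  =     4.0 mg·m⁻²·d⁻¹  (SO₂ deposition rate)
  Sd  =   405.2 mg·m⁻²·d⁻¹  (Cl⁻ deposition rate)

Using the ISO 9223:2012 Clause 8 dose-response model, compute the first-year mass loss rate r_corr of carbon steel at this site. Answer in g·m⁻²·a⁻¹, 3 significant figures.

carbon steel: temperature factor f = +0.150·(-3.4) = -0.5100
  sulphur-dioxide contribution → 5.376 μm/a
  chloride contribution → 24.26 μm/a
  ⇒ r_corr(carbon steel) = 29.64 μm/a
Convert to mass loss: 29.64 μm/a × 7.85 g/cm³ = 232.7 g·m⁻²·a⁻¹

r_corr = 233 g·m⁻²·a⁻¹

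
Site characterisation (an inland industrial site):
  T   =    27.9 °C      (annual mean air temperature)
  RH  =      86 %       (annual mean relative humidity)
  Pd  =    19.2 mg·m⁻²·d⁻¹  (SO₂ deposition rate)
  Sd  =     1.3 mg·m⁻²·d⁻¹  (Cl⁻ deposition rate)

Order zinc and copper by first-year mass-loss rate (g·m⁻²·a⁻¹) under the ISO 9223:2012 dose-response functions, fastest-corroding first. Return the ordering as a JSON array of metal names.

zinc: temperature factor f = -0.071·(17.9) = -1.2709
  sulphur-dioxide contribution → 0.694 μm/a
  chloride contribution → 0.4332 μm/a
  total first-year rate 1.127 μm/a
  mass loss = 1.127 μm/a × 7.14 g/cm³ = 8.048 g·m⁻²·a⁻¹
copper: T>10 °C ⇒ hinge -0.080·(27.9−10) = -1.4320
  sulphur-dioxide contribution → 0.4361 μm/a
  chloride contribution → 0.9545 μm/a
  total first-year rate 1.391 μm/a
  mass loss = 1.391 μm/a × 8.96 g/cm³ = 12.46 g·m⁻²·a⁻¹
Ordering by g·m⁻²·a⁻¹: copper (12.5) > zinc (8.05)

["copper", "zinc"]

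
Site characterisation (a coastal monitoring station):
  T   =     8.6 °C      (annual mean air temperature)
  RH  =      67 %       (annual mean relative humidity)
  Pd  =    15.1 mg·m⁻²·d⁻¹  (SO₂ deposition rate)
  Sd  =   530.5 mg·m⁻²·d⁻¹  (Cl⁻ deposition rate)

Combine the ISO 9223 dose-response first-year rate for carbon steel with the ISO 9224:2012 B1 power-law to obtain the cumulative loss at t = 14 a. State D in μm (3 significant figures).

D(14) = 345 μm

carbon steel: T≤10 °C ⇒ hinge +0.150·(8.6−10) = -0.2100
  sulphur-dioxide contribution → 22.48 μm/a
  chloride contribution → 64.2 μm/a
  total first-year rate 86.68 μm/a
ISO 9224: D(t) = r_corr · t^b with b = 0.523 (carbon steel, B1)
  D(14) = 86.68 × 14^0.523 = 86.68 × 3.976 = 344.6 μm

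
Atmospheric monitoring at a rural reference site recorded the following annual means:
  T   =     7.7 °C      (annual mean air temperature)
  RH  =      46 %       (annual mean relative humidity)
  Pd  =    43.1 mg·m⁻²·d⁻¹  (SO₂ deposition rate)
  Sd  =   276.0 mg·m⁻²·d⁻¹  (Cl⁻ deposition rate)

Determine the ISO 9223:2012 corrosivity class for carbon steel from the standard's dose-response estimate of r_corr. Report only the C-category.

carbon steel: T≤10 °C ⇒ hinge +0.150·(7.7−10) = -0.3450
  Pd branch = 1.77·Pd^0.52·e^(0.02·RH+f) = 22.26 μm/a
  Cl⁻ term: 0.102·276.0^0.62·exp(0.033·46+0.04·7.7) = 20.65
  r_corr = 22.26 + 20.65 = 42.92 μm/a
Category bounds: 25…50 μm/a bracket r_corr ⇒ C3

C3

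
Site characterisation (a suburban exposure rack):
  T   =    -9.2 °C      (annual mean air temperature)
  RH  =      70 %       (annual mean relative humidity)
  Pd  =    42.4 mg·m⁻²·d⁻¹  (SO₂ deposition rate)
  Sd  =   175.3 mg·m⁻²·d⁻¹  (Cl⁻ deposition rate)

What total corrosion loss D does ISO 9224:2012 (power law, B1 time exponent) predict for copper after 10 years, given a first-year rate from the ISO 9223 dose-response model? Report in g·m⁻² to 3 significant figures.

D(10) = 16.9 g·m⁻²

copper: temperature factor f = +0.126·(-19.2) = -2.4192
  sulphur-dioxide contribution → 0.07769 μm/a
  chloride contribution → 0.3275 μm/a
  ⇒ r_corr(copper) = 0.4052 μm/a
Long-term exponent b (ISO 9224 Table 2, B1) = 0.667
  D(10) = 0.4052 × 10^0.667 = 0.4052 × 4.645 = 1.882 μm
  Mass loss = 1.882 μm × 8.96 g/cm³ = 16.86 g·m⁻²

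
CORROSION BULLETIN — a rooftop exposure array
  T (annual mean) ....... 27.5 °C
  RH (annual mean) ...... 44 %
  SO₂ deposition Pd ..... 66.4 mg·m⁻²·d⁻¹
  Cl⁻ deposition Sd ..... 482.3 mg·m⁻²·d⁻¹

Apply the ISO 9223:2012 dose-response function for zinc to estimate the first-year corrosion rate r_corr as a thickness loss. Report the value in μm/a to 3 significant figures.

zinc: f(T) = -0.071·(T−10) [T>10 °C] = -1.2425
  sulphur-dioxide contribution → 0.1785 μm/a
  chloride contribution → 8.721 μm/a
  total first-year rate 8.899 μm/a

r_corr = 8.90 μm/a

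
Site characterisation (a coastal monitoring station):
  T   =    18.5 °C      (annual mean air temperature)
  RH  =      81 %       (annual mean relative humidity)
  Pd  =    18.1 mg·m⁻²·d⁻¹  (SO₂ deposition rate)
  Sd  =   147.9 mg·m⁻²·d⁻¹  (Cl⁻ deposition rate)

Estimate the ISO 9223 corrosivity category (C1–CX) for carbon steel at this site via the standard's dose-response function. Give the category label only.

C5

carbon steel: T>10 °C ⇒ hinge -0.054·(18.5−10) = -0.4590
  SO₂ term: 1.77·18.1^0.52·exp(0.02·81-0.4590) = 25.48
  Cl⁻ term: 0.102·147.9^0.62·exp(0.033·81+0.04·18.5) = 68.58
  sum: 25.48 + 68.58 → r_corr = 94.06 μm/a
Category bounds: 80…200 μm/a bracket r_corr ⇒ C5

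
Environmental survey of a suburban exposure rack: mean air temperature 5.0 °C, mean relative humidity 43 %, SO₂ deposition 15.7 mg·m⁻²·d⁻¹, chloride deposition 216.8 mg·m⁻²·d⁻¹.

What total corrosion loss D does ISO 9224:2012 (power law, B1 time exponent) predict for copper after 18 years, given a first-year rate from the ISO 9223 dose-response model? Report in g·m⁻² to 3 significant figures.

copper: T≤10 °C ⇒ hinge +0.126·(5.0−10) = -0.6300
  sulphur-dioxide contribution → 0.07301 μm/a
  chloride contribution → 0.2631 μm/a
  ⇒ r_corr(copper) = 0.3361 μm/a
Long-term exponent b (ISO 9224 Table 2, B1) = 0.667
  D(18) = 0.3361 × 18^0.667 = 0.3361 × 6.875 = 2.311 μm
  Mass loss = 2.311 μm × 8.96 g/cm³ = 20.71 g·m⁻²

D(18) = 20.7 g·m⁻²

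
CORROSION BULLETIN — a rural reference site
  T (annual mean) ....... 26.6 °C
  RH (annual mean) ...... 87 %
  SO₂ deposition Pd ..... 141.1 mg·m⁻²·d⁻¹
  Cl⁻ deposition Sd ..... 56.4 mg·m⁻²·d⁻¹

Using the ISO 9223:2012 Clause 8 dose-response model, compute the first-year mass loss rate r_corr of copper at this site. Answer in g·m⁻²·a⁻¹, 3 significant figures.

r_corr = 30.7 g·m⁻²·a⁻¹

copper: f(T) = -0.080·(T−10) [T>10 °C] = -1.3280
  sulphur-dioxide contribution → 0.8623 μm/a
  chloride contribution → 2.569 μm/a
  total first-year rate 3.432 μm/a
Convert to mass loss: 3.432 μm/a × 8.96 g/cm³ = 30.75 g·m⁻²·a⁻¹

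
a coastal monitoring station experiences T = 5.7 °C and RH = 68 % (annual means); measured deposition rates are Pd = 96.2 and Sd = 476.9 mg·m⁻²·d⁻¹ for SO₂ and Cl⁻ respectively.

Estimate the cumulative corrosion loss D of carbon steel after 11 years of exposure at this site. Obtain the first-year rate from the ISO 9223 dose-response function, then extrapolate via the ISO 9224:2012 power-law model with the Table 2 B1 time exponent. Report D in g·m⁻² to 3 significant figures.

carbon steel: temperature factor f = +0.150·(-4.3) = -0.6450
  SO₂ term: 1.77·96.2^0.52·exp(0.02·68-0.6450) = 38.88
  Cl⁻ term: 0.102·476.9^0.62·exp(0.033·68+0.04·5.7) = 55.31
  r_corr = 38.88 + 55.31 = 94.19 μm/a
Power-law: D(11) = r_corr · 11^0.523
  D(11) = 94.19 × 11^0.523 = 94.19 × 3.505 = 330.1 μm
  Mass loss = 330.1 μm × 7.85 g/cm³ = 2591 g·m⁻²

D(11) = 2.59e+03 g·m⁻²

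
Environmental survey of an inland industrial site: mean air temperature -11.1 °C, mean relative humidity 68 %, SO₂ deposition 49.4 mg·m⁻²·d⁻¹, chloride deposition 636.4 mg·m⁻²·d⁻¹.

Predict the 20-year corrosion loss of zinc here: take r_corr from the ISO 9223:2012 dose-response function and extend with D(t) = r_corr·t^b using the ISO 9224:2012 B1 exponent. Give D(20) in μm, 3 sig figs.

D(20) = 13.7 μm

zinc: f(T) = +0.038·(T−10) [T≤10 °C] = -0.8018
  Pd branch = 0.0129·Pd^0.44·e^(0.046·RH+f) = 0.7347 μm/a
  Cl⁻ term: 0.0175·636.4^0.57·exp(0.008·68+0.085·-11.1) = 0.4652
  r_corr = 0.7347 + 0.4652 = 1.2 μm/a
Long-term exponent b (ISO 9224 Table 2, B1) = 0.813
  D(20) = 1.2 × 20^0.813 = 1.2 × 11.42 = 13.7 μm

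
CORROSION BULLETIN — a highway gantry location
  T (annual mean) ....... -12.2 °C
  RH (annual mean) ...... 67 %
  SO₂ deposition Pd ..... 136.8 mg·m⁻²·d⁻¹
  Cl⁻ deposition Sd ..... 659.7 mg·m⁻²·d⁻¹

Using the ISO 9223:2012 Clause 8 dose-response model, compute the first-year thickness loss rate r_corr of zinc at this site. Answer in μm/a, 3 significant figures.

zinc: f(T) = +0.038·(T−10) [T≤10 °C] = -0.8436
  Pd branch = 0.0129·Pd^0.44·e^(0.046·RH+f) = 1.053 μm/a
  Cl⁻ term: 0.0175·659.7^0.57·exp(0.008·67+0.085·-12.2) = 0.429
  r_corr = 1.053 + 0.429 = 1.482 μm/a

r_corr = 1.48 μm/a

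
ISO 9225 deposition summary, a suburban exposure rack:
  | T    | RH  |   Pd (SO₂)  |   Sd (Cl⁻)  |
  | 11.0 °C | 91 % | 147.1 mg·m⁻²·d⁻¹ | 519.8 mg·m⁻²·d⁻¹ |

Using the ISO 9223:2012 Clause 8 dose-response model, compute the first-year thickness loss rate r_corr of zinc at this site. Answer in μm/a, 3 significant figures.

zinc: T>10 °C ⇒ hinge -0.071·(11.0−10) = -0.0710
  sulphur-dioxide contribution → 7.103 μm/a
  chloride contribution → 3.261 μm/a
  ⇒ r_corr(zinc) = 10.36 μm/a

r_corr = 10.4 μm/a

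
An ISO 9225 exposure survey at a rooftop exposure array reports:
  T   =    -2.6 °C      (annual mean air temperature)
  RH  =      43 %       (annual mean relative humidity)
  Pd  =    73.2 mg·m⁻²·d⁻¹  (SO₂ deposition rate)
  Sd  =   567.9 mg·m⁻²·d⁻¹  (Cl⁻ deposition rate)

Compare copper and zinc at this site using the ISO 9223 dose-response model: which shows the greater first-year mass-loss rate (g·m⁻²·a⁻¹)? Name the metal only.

copper: f(T) = +0.126·(T−10) [T≤10 °C] = -1.5876
  Pd branch = 0.0053·Pd^0.26·e^(0.059·RH+f) = 0.04182 μm/a
  Cl⁻ term: 0.01025·567.9^0.27·exp(0.036·43+0.049·-2.6) = 0.2351
  r_corr = 0.04182 + 0.2351 = 0.277 μm/a
  mass loss = 0.277 μm/a × 8.96 g/cm³ = 2.482 g·m⁻²·a⁻¹
zinc: temperature factor f = +0.038·(-12.6) = -0.4788
  SO₂ term: 0.0129·73.2^0.44·exp(0.046·43-0.4788) = 0.382
  Sd branch = 0.0175·Sd^0.57·e^(0.008·RH+0.085·T) = 0.7352 μm/a
  sum: 0.382 + 0.7352 → r_corr = 1.117 μm/a
  mass loss = 1.117 μm/a × 7.14 g/cm³ = 7.977 g·m⁻²·a⁻¹
Ordering by g·m⁻²·a⁻¹: zinc (7.98) > copper (2.48)

zinc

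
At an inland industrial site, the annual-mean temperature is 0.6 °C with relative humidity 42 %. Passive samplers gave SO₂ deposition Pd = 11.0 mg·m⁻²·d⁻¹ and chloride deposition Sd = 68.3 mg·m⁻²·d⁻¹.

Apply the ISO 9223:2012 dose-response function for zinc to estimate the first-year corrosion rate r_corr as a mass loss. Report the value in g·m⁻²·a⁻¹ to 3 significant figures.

zinc: T≤10 °C ⇒ hinge +0.038·(0.6−10) = -0.3572
  Pd branch = 0.0129·Pd^0.44·e^(0.046·RH+f) = 0.1789 μm/a
  Sd branch = 0.0175·Sd^0.57·e^(0.008·RH+0.085·T) = 0.2862 μm/a
  sum: 0.1789 + 0.2862 → r_corr = 0.4652 μm/a
Convert to mass loss: 0.4652 μm/a × 7.14 g/cm³ = 3.321 g·m⁻²·a⁻¹

r_corr = 3.32 g·m⁻²·a⁻¹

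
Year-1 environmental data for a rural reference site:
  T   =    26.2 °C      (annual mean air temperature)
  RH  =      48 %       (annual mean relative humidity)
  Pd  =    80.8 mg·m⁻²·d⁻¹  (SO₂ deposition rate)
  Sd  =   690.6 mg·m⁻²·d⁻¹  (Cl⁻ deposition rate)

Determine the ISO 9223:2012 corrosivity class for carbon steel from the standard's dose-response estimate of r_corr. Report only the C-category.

carbon steel: T>10 °C ⇒ hinge -0.054·(26.2−10) = -0.8748
  SO₂ term: 1.77·80.8^0.52·exp(0.02·48-0.8748) = 18.92
  Cl⁻ term: 0.102·690.6^0.62·exp(0.033·48+0.04·26.2) = 81.66
  r_corr = 18.92 + 81.66 = 100.6 μm/a
101 μm/a falls in (80, 200] for carbon steel → category C5

C5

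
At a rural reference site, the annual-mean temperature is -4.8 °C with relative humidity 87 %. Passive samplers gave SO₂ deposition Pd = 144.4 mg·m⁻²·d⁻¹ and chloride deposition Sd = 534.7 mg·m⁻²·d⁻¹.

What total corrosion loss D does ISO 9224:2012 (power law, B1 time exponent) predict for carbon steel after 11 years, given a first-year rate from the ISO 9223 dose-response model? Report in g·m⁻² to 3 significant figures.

carbon steel: f(T) = +0.150·(T−10) [T≤10 °C] = -2.2200
  sulphur-dioxide contribution → 14.54 μm/a
  chloride contribution → 73.03 μm/a
  total first-year rate 87.57 μm/a
ISO 9224: D(t) = r_corr · t^b with b = 0.523 (carbon steel, B1)
  D(11) = 87.57 × 11^0.523 = 87.57 × 3.505 = 306.9 μm
  Mass loss = 306.9 μm × 7.85 g/cm³ = 2409 g·m⁻²

D(11) = 2.41e+03 g·m⁻²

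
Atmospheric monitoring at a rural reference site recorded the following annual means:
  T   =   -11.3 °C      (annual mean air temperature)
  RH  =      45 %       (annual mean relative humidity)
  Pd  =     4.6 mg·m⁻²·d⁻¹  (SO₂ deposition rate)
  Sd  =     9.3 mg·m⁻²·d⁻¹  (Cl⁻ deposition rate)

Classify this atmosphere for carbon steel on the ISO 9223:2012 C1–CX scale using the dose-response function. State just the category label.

carbon steel: f(T) = +0.150·(T−10) [T≤10 °C] = -3.1950
  SO₂ term: 1.77·4.6^0.52·exp(0.02·45-3.1950) = 0.3944
  Sd branch = 0.102·Sd^0.62·e^(0.033·RH+0.04·T) = 1.142 μm/a
  r_corr = 0.3944 + 1.142 = 1.536 μm/a
ISO 9223 Table 2 (carbon steel): 1.3 < 1.54 ≤ 25 μm/a ⇒ C2

C2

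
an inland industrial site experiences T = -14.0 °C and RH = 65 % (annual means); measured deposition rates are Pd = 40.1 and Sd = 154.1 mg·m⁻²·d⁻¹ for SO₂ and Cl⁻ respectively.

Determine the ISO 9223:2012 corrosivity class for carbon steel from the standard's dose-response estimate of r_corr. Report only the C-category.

carbon steel: temperature factor f = +0.150·(-24.0) = -3.6000
  Pd branch = 1.77·Pd^0.52·e^(0.02·RH+f) = 1.21 μm/a
  Cl⁻ term: 0.102·154.1^0.62·exp(0.033·65+0.04·-14.0) = 11.31
  sum: 1.21 + 11.31 → r_corr = 12.52 μm/a
12.5 μm/a falls in (1.3, 25] for carbon steel → category C2

C2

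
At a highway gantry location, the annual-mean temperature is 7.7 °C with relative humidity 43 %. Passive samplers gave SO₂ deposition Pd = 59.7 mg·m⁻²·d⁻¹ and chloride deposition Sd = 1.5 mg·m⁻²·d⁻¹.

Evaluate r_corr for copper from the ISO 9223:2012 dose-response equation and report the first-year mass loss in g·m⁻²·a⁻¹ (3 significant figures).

r_corr = 2.00 g·m⁻²·a⁻¹

copper: T≤10 °C ⇒ hinge +0.126·(7.7−10) = -0.2898
  Pd branch = 0.0053·Pd^0.26·e^(0.059·RH+f) = 0.1452 μm/a
  Sd branch = 0.01025·Sd^0.27·e^(0.036·RH+0.049·T) = 0.07842 μm/a
  sum: 0.1452 + 0.07842 → r_corr = 0.2236 μm/a
Convert to mass loss: 0.2236 μm/a × 8.96 g/cm³ = 2.004 g·m⁻²·a⁻¹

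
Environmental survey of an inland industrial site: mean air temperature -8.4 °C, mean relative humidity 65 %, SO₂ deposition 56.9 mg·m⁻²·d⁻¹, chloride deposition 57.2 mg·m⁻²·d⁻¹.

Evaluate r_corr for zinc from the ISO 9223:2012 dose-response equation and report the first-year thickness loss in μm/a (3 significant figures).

r_corr = 0.899 μm/a

zinc: f(T) = +0.038·(T−10) [T≤10 °C] = -0.6992
  SO₂ term: 0.0129·56.9^0.44·exp(0.046·65-0.6992) = 0.7546
  Sd branch = 0.0175·Sd^0.57·e^(0.008·RH+0.085·T) = 0.1447 μm/a
  r_corr = 0.7546 + 0.1447 = 0.8993 μm/a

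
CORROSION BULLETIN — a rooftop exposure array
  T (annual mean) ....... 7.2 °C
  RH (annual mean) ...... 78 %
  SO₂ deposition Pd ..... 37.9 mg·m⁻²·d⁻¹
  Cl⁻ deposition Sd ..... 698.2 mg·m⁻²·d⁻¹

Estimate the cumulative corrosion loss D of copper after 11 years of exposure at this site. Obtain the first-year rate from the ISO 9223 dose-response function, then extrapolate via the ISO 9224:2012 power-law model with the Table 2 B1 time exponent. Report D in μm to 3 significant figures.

copper: T≤10 °C ⇒ hinge +0.126·(7.2−10) = -0.3528
  sulphur-dioxide contribution → 0.9553 μm/a
  chloride contribution → 1.417 μm/a
  total first-year rate 2.372 μm/a
Long-term exponent b (ISO 9224 Table 2, B1) = 0.667
  D(11) = 2.372 × 11^0.667 = 2.372 × 4.95 = 11.74 μm

D(11) = 11.7 μm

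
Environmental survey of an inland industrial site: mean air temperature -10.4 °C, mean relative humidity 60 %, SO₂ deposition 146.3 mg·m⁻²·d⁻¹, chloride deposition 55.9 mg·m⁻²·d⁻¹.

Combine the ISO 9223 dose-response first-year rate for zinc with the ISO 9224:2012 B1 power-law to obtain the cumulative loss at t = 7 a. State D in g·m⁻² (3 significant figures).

zinc: T≤10 °C ⇒ hinge +0.038·(-10.4−10) = -0.7752
  Pd branch = 0.0129·Pd^0.44·e^(0.046·RH+f) = 0.8419 μm/a
  Sd branch = 0.0175·Sd^0.57·e^(0.008·RH+0.085·T) = 0.1158 μm/a
  sum: 0.8419 + 0.1158 → r_corr = 0.9577 μm/a
ISO 9224: D(t) = r_corr · t^b with b = 0.813 (zinc, B1)
  D(7) = 0.9577 × 7^0.813 = 0.9577 × 4.865 = 4.659 μm
  Mass loss = 4.659 μm × 7.14 g/cm³ = 33.27 g·m⁻²

D(7) = 33.3 g·m⁻²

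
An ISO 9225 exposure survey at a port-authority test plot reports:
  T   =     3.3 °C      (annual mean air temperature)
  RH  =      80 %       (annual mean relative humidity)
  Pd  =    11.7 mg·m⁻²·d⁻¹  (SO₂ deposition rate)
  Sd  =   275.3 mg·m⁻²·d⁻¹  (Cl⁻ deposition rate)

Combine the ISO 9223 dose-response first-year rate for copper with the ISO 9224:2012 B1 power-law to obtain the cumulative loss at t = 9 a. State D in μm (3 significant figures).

D(9) = 6.33 μm

copper: f(T) = +0.126·(T−10) [T≤10 °C] = -0.8442
  SO₂ term: 0.0053·11.7^0.26·exp(0.059·80-0.8442) = 0.4844
  Sd branch = 0.01025·Sd^0.27·e^(0.036·RH+0.049·T) = 0.9783 μm/a
  r_corr = 0.4844 + 0.9783 = 1.463 μm/a
Long-term exponent b (ISO 9224 Table 2, B1) = 0.667
  D(9) = 1.463 × 9^0.667 = 1.463 × 4.33 = 6.333 μm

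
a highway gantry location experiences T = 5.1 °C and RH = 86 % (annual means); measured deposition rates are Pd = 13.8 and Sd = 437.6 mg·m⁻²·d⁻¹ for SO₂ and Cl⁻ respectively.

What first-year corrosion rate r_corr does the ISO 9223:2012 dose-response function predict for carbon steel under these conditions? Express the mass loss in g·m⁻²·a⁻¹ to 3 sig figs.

r_corr = 874 g·m⁻²·a⁻¹

carbon steel: f(T) = +0.150·(T−10) [T≤10 °C] = -0.7350
  SO₂ term: 1.77·13.8^0.52·exp(0.02·86-0.7350) = 18.56
  Cl⁻ term: 0.102·437.6^0.62·exp(0.033·86+0.04·5.1) = 92.72
  sum: 18.56 + 92.72 → r_corr = 111.3 μm/a
Convert to mass loss: 111.3 μm/a × 7.85 g/cm³ = 873.5 g·m⁻²·a⁻¹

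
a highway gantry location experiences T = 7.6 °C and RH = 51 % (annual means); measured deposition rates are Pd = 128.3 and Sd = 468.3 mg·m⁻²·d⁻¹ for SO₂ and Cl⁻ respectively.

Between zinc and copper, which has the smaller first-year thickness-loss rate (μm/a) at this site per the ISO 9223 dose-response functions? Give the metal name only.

zinc: f(T) = +0.038·(T−10) [T≤10 °C] = -0.0912
  SO₂ term: 0.0129·128.3^0.44·exp(0.046·51-0.0912) = 1.041
  Sd branch = 0.0175·Sd^0.57·e^(0.008·RH+0.085·T) = 1.671 μm/a
  sum: 1.041 + 1.671 → r_corr = 2.712 μm/a
copper: f(T) = +0.126·(T−10) [T≤10 °C] = -0.3024
  Pd branch = 0.0053·Pd^0.26·e^(0.059·RH+f) = 0.2805 μm/a
  Cl⁻ term: 0.01025·468.3^0.27·exp(0.036·51+0.049·7.6) = 0.4908
  r_corr = 0.2805 + 0.4908 = 0.7712 μm/a
Ordering by μm/a: zinc (2.71) > copper (0.771)

copper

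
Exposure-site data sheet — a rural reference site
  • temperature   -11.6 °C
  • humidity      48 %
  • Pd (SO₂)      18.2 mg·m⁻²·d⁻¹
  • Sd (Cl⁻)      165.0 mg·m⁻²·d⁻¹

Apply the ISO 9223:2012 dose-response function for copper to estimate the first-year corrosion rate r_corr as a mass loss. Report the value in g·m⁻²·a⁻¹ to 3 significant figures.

copper: temperature factor f = +0.126·(-21.6) = -2.7216
  sulphur-dioxide contribution → 0.01258 μm/a
  chloride contribution → 0.1297 μm/a
  total first-year rate 0.1423 μm/a
Convert to mass loss: 0.1423 μm/a × 8.96 g/cm³ = 1.275 g·m⁻²·a⁻¹

r_corr = 1.28 g·m⁻²·a⁻¹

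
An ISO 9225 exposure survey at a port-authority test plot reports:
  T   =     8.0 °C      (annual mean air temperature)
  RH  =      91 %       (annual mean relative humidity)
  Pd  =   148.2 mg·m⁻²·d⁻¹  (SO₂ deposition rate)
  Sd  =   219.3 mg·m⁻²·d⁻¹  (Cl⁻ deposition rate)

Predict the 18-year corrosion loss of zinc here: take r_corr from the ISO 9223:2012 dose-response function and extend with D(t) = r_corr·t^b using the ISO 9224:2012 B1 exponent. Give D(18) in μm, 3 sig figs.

zinc: T≤10 °C ⇒ hinge +0.038·(8.0−10) = -0.0760
  SO₂ term: 0.0129·148.2^0.44·exp(0.046·91-0.0760) = 7.091
  Sd branch = 0.0175·Sd^0.57·e^(0.008·RH+0.085·T) = 1.545 μm/a
  sum: 7.091 + 1.545 → r_corr = 8.636 μm/a
Power-law: D(18) = r_corr · 18^0.813
  D(18) = 8.636 × 18^0.813 = 8.636 × 10.48 = 90.54 μm

D(18) = 90.5 μm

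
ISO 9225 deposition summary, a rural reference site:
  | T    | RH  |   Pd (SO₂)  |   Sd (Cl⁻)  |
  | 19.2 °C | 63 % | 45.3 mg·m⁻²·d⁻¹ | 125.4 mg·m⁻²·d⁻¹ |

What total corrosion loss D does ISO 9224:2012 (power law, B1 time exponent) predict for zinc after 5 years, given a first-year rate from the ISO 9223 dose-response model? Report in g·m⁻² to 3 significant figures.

D(5) = 78.7 g·m⁻²

zinc: T>10 °C ⇒ hinge -0.071·(19.2−10) = -0.6532
  Pd branch = 0.0129·Pd^0.44·e^(0.046·RH+f) = 0.6519 μm/a
  Cl⁻ term: 0.0175·125.4^0.57·exp(0.008·63+0.085·19.2) = 2.327
  sum: 0.6519 + 2.327 → r_corr = 2.978 μm/a
Long-term exponent b (ISO 9224 Table 2, B1) = 0.813
  D(5) = 2.978 × 5^0.813 = 2.978 × 3.701 = 11.02 μm
  Mass loss = 11.02 μm × 7.14 g/cm³ = 78.7 g·m⁻²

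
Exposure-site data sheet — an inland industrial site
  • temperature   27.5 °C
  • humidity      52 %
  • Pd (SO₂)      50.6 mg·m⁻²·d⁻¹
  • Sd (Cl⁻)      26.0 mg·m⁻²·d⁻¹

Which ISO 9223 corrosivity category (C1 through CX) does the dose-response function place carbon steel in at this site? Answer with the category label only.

C3

carbon steel: temperature factor f = -0.054·(17.5) = -0.9450
  SO₂ term: 1.77·50.6^0.52·exp(0.02·52-0.9450) = 14.98
  Cl⁻ term: 0.102·26.0^0.62·exp(0.033·52+0.04·27.5) = 12.85
  r_corr = 14.98 + 12.85 = 27.82 μm/a
ISO 9223 Table 2 (carbon steel): 25 < 27.8 ≤ 50 μm/a ⇒ C3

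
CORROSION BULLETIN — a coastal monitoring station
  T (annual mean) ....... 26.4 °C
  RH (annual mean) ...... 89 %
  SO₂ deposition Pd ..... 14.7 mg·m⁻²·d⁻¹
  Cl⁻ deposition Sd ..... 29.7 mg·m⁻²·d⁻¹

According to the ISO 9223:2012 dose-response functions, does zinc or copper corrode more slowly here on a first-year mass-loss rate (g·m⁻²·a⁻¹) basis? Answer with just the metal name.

zinc: T>10 °C ⇒ hinge -0.071·(26.4−10) = -1.1644
  SO₂ term: 0.0129·14.7^0.44·exp(0.046·89-1.1644) = 0.788
  Sd branch = 0.0175·Sd^0.57·e^(0.008·RH+0.085·T) = 2.324 μm/a
  r_corr = 0.788 + 2.324 = 3.112 μm/a
  mass loss = 3.112 μm/a × 7.14 g/cm³ = 22.22 g·m⁻²·a⁻¹
copper: f(T) = -0.080·(T−10) [T>10 °C] = -1.3120
  Pd branch = 0.0053·Pd^0.26·e^(0.059·RH+f) = 0.5476 μm/a
  Cl⁻ term: 0.01025·29.7^0.27·exp(0.036·89+0.049·26.4) = 2.3
  sum: 0.5476 + 2.3 → r_corr = 2.847 μm/a
  mass loss = 2.847 μm/a × 8.96 g/cm³ = 25.51 g·m⁻²·a⁻¹
Ordering by g·m⁻²·a⁻¹: copper (25.5) > zinc (22.2)

zinc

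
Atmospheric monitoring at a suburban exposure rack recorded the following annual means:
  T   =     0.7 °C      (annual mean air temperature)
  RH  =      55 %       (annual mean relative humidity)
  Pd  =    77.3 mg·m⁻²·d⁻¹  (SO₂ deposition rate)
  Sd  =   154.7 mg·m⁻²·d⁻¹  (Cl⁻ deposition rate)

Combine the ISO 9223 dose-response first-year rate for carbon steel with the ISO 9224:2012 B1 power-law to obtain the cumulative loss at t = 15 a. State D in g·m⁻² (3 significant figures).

D(15) = 884 g·m⁻²

carbon steel: f(T) = +0.150·(T−10) [T≤10 °C] = -1.3950
  SO₂ term: 1.77·77.3^0.52·exp(0.02·55-1.3950) = 12.64
  Sd branch = 0.102·Sd^0.62·e^(0.033·RH+0.04·T) = 14.67 μm/a
  sum: 12.64 + 14.67 → r_corr = 27.31 μm/a
Power-law: D(15) = r_corr · 15^0.523
  D(15) = 27.31 × 15^0.523 = 27.31 × 4.122 = 112.6 μm
  Mass loss = 112.6 μm × 7.85 g/cm³ = 883.7 g·m⁻²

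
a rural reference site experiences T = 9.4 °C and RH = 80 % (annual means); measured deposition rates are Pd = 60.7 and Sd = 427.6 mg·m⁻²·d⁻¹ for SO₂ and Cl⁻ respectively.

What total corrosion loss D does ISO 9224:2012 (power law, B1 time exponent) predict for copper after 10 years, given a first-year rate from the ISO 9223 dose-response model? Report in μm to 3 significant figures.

D(10) = 14.3 μm

copper: temperature factor f = +0.126·(-0.6) = -0.0756
  sulphur-dioxide contribution → 1.603 μm/a
  chloride contribution → 1.486 μm/a
  ⇒ r_corr(copper) = 3.089 μm/a
Power-law: D(10) = r_corr · 10^0.667
  D(10) = 3.089 × 10^0.667 = 3.089 × 4.645 = 14.35 μm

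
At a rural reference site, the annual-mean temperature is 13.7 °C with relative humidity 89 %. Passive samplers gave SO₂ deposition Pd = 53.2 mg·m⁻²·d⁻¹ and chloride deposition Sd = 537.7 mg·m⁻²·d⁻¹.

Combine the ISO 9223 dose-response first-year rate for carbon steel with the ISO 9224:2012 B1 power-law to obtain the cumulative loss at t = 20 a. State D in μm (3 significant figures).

carbon steel: temperature factor f = -0.054·(3.7) = -0.1998
  SO₂ term: 1.77·53.2^0.52·exp(0.02·89-0.1998) = 67.88
  Sd branch = 0.102·Sd^0.62·e^(0.033·RH+0.04·T) = 164.1 μm/a
  r_corr = 67.88 + 164.1 = 232 μm/a
Power-law: D(20) = r_corr · 20^0.523
  D(20) = 232 × 20^0.523 = 232 × 4.791 = 1111 μm

D(20) = 1.11e+03 μm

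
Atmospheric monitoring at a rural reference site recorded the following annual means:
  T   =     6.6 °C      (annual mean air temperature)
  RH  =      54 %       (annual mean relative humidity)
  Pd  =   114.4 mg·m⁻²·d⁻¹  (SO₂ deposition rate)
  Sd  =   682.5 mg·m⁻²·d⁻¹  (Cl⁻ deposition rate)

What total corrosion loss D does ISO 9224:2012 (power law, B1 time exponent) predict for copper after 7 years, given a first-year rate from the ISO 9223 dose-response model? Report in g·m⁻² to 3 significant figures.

copper: temperature factor f = +0.126·(-3.4) = -0.4284
  SO₂ term: 0.0053·114.4^0.26·exp(0.059·54-0.4284) = 0.2865
  Cl⁻ term: 0.01025·682.5^0.27·exp(0.036·54+0.049·6.6) = 0.5763
  r_corr = 0.2865 + 0.5763 = 0.8628 μm/a
Power-law: D(7) = r_corr · 7^0.667
  D(7) = 0.8628 × 7^0.667 = 0.8628 × 3.662 = 3.159 μm
  Mass loss = 3.159 μm × 8.96 g/cm³ = 28.31 g·m⁻²

D(7) = 28.3 g·m⁻²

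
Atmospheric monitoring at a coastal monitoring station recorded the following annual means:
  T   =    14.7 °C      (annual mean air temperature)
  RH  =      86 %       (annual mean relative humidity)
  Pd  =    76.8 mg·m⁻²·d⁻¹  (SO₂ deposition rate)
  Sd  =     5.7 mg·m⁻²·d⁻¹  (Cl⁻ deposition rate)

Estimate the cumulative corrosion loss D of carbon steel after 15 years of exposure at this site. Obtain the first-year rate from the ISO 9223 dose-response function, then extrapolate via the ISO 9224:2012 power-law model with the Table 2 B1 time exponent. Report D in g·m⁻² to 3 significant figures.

D(15) = 2.67e+03 g·m⁻²

carbon steel: temperature factor f = -0.054·(4.7) = -0.2538
  SO₂ term: 1.77·76.8^0.52·exp(0.02·86-0.2538) = 73.3
  Cl⁻ term: 0.102·5.7^0.62·exp(0.033·86+0.04·14.7) = 9.229
  r_corr = 73.3 + 9.229 = 82.53 μm/a
Power-law: D(15) = r_corr · 15^0.523
  D(15) = 82.53 × 15^0.523 = 82.53 × 4.122 = 340.2 μm
  Mass loss = 340.2 μm × 7.85 g/cm³ = 2670 g·m⁻²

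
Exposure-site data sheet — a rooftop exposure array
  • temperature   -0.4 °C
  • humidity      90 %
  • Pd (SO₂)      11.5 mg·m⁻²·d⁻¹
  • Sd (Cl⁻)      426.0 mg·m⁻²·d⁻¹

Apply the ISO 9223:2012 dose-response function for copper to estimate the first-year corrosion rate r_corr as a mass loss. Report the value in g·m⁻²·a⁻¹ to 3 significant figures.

r_corr = 16.7 g·m⁻²·a⁻¹

copper: f(T) = +0.126·(T−10) [T≤10 °C] = -1.3104
  Pd branch = 0.0053·Pd^0.26·e^(0.059·RH+f) = 0.5458 μm/a
  Cl⁻ term: 0.01025·426.0^0.27·exp(0.036·90+0.049·-0.4) = 1.316
  sum: 0.5458 + 1.316 → r_corr = 1.862 μm/a
Convert to mass loss: 1.862 μm/a × 8.96 g/cm³ = 16.68 g·m⁻²·a⁻¹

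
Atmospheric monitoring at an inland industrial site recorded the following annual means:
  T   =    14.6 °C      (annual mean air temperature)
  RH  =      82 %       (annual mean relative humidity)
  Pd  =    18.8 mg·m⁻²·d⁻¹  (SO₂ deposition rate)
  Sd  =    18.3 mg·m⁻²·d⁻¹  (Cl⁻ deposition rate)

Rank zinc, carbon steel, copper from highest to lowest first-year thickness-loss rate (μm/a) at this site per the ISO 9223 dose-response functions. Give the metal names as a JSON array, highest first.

zinc: temperature factor f = -0.071·(4.6) = -0.3266
  SO₂ term: 0.0129·18.8^0.44·exp(0.046·82-0.3266) = 1.471
  Sd branch = 0.0175·Sd^0.57·e^(0.008·RH+0.085·T) = 0.6116 μm/a
  sum: 1.471 + 0.6116 → r_corr = 2.082 μm/a
carbon steel: f(T) = -0.054·(T−10) [T>10 °C] = -0.2484
  SO₂ term: 1.77·18.8^0.52·exp(0.02·82-0.2484) = 32.73
  Cl⁻ term: 0.102·18.3^0.62·exp(0.033·82+0.04·14.6) = 16.6
  r_corr = 32.73 + 16.6 = 49.33 μm/a
copper: f(T) = -0.080·(T−10) [T>10 °C] = -0.3680
  SO₂ term: 0.0053·18.8^0.26·exp(0.059·82-0.3680) = 0.9928
  Sd branch = 0.01025·Sd^0.27·e^(0.036·RH+0.049·T) = 0.8797 μm/a
  r_corr = 0.9928 + 0.8797 = 1.872 μm/a
Ordering by μm/a: carbon steel (49.3) > zinc (2.08) > copper (1.87)

["carbon steel", "zinc", "copper"]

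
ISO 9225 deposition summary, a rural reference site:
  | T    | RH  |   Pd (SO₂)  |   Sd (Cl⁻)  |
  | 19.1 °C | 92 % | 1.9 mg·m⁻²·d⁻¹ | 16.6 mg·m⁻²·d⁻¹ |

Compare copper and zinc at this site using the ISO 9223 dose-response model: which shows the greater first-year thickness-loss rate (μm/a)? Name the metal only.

copper

copper: T>10 °C ⇒ hinge -0.080·(19.1−10) = -0.7280
  Pd branch = 0.0053·Pd^0.26·e^(0.059·RH+f) = 0.6886 μm/a
  Sd branch = 0.01025·Sd^0.27·e^(0.036·RH+0.049·T) = 1.531 μm/a
  r_corr = 0.6886 + 1.531 = 2.22 μm/a
zinc: T>10 °C ⇒ hinge -0.071·(19.1−10) = -0.6461
  Pd branch = 0.0129·Pd^0.44·e^(0.046·RH+f) = 0.6174 μm/a
  Sd branch = 0.0175·Sd^0.57·e^(0.008·RH+0.085·T) = 0.9188 μm/a
  r_corr = 0.6174 + 0.9188 = 1.536 μm/a
Ordering by μm/a: copper (2.22) > zinc (1.54)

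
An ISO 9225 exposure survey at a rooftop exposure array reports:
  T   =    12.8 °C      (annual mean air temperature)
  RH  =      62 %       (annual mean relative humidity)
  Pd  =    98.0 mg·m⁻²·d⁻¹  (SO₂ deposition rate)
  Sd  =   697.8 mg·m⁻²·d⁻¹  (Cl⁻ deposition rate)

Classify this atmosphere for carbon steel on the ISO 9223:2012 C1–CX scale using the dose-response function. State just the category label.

carbon steel: f(T) = -0.054·(T−10) [T>10 °C] = -0.1512
  sulphur-dioxide contribution → 57.05 μm/a
  chloride contribution → 76.32 μm/a
  ⇒ r_corr(carbon steel) = 133.4 μm/a
Category bounds: 80…200 μm/a bracket r_corr ⇒ C5

C5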